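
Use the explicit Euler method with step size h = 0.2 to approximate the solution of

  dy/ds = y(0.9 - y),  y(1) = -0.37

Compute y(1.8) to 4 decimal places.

Euler: y_{n+1} = y_n + h·f(s_n, y_n).
s=1.000000, y=-0.370000: f=-0.469900 → y ← -0.370000 + 0.2·(-0.469900) = -0.463980
s=1.200000, y=-0.463980: f=-0.632859 → y ← -0.463980 + 0.2·(-0.632859) = -0.590552
s=1.400000, y=-0.590552: f=-0.880248 → y ← -0.590552 + 0.2·(-0.880248) = -0.766602
s=1.600000, y=-0.766602: f=-1.277619 → y ← -0.766602 + 0.2·(-1.277619) = -1.022125
y(1.8) ≈ -1.0221

-1.0221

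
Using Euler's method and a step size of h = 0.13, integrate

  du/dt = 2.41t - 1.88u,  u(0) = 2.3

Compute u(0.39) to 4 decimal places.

Euler: u_{n+1} = u_n + h·f(t_n, u_n).
t=0.000000, u=2.300000: f=-4.324000 → u ← 2.300000 + 0.13·(-4.324000) = 1.737880
t=0.130000, u=1.737880: f=-2.953914 → u ← 1.737880 + 0.13·(-2.953914) = 1.353871
t=0.260000, u=1.353871: f=-1.918678 → u ← 1.353871 + 0.13·(-1.918678) = 1.104443
u(0.39) ≈ 1.1044

1.1044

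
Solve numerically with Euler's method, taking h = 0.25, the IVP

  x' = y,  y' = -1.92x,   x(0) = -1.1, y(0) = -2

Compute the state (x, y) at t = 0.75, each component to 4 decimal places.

Euler on (x,y): x_{n+1} = x_n + h·x', y_{n+1} = y_n + h·y'.
0.000000: (-1.100000, -2.000000); f=(-2.000000, 2.112000) → (-1.600000, -1.472000)
0.250000: (-1.600000, -1.472000); f=(-1.472000, 3.072000) → (-1.968000, -0.704000)
0.500000: (-1.968000, -0.704000); f=(-0.704000, 3.778560) → (-2.144000, 0.240640)
(x(0.75), y(0.75)) ≈ (-2.1440, 0.2406)

-2.1440, 0.2406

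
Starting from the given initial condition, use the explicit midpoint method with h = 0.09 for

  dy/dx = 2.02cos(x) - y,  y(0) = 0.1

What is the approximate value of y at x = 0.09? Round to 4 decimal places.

0.2648

Midpoint: k1 = f(x_n, y_n); k2 = f(x_n + h/2, y_n + (h/2)·k1); y_{n+1} = y_n + h·k2.
x=0.000000, y=0.100000:
  k1 = f(0.000000, 0.100000) = 1.920000
  k2 = f(0.045000, 0.186400) = 1.831555
  y ← 0.100000 + 0.09·1.831555 = 0.264840
y(0.09) ≈ 0.2648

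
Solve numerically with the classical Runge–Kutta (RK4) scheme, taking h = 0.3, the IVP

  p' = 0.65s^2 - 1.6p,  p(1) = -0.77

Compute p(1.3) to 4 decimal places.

RK4: k1 = f(s_n, p_n); k2 = f(s_n + h/2, p_n + (h/2)·k1); k3 = f(s_n + h/2, p_n + (h/2)·k2); k4 = f(s_n + h, p_n + h·k3); p_{n+1} = p_n + (h/6)·(k1 + 2k2 + 2k3 + k4).
s=1.000000, p=-0.770000:
  k1 = f(1.000000, -0.770000) = 1.882000
  k2 = f(1.150000, -0.487700) = 1.639945
  k3 = f(1.150000, -0.524008) = 1.698038
  k4 = f(1.300000, -0.260589) = 1.515442
  p ← -0.770000 + (0.3/6)·(k1 + 2k2 + 2k3 + k4) = -0.266330
p(1.3) ≈ -0.2663

-0.2663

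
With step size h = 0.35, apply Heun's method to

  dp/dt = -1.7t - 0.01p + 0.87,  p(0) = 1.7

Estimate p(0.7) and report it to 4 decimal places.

Heun: k1 = f(t_n, p_n); k2 = f(t_n + h, p_n + h·k1); p_{n+1} = p_n + (h/2)·(k1 + k2).
t=0.000000, p=1.700000:
  k1 = f(0.000000, 1.700000) = 0.853000
  k2 = f(0.350000, 1.998550) = 0.255015
  p ← 1.700000 + (0.35/2)·(0.853000 + 0.255015) = 1.893903
t=0.350000, p=1.893903:
  k1 = f(0.350000, 1.893903) = 0.256061
  k2 = f(0.700000, 1.983524) = -0.339835
  p ← 1.893903 + (0.35/2)·(0.256061 + (-0.339835)) = 1.879242
p(0.7) ≈ 1.8792

1.8792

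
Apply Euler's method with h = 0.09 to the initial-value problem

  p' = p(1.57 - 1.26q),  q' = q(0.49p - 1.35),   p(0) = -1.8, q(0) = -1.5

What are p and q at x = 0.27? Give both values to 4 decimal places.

-3.7583, -0.6921

Euler on (p,q): p_{n+1} = p_n + h·p', q_{n+1} = q_n + h·q'.
0.000000: (-1.800000, -1.500000); f=(-6.228000, 3.348000) → (-2.360520, -1.198680)
0.090000: (-2.360520, -1.198680); f=(-7.271197, 3.004677) → (-3.014928, -0.928259)
0.180000: (-3.014928, -0.928259); f=(-8.259715, 2.624480) → (-3.758302, -0.692056)
(p(0.27), q(0.27)) ≈ (-3.7583, -0.6921)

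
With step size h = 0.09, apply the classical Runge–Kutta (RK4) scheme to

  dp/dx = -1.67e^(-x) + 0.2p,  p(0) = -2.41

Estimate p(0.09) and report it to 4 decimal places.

-2.5988

RK4: k1 = f(x_n, p_n); k2 = f(x_n + h/2, p_n + (h/2)·k1); k3 = f(x_n + h/2, p_n + (h/2)·k2); k4 = f(x_n + h, p_n + h·k3); p_{n+1} = p_n + (h/6)·(k1 + 2k2 + 2k3 + k4).
x=0.000000, p=-2.410000:
  k1 = f(0.000000, -2.410000) = -2.152000
  k2 = f(0.045000, -2.506840) = -2.097884
  k3 = f(0.045000, -2.504405) = -2.097397
  k4 = f(0.090000, -2.598766) = -2.046018
  p ← -2.410000 + (0.09/6)·(k1 + 2k2 + 2k3 + k4) = -2.598829
p(0.09) ≈ -2.5988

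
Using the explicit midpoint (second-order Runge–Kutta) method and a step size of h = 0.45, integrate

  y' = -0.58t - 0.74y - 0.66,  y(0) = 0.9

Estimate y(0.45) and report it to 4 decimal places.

Midpoint: k1 = f(t_n, y_n); k2 = f(t_n + h/2, y_n + (h/2)·k1); y_{n+1} = y_n + h·k2.
t=0.000000, y=0.900000:
  k1 = f(0.000000, 0.900000) = -1.326000
  k2 = f(0.225000, 0.601650) = -1.235721
  y ← 0.900000 + 0.45·(-1.235721) = 0.343926
y(0.45) ≈ 0.3439

0.3439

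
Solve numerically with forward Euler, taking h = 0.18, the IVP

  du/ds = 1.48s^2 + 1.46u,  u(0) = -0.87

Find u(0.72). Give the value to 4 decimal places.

Euler: u_{n+1} = u_n + h·f(s_n, u_n).
s=0.000000, u=-0.870000: f=-1.270200 → u ← -0.870000 + 0.18·(-1.270200) = -1.098636
s=0.180000, u=-1.098636: f=-1.556057 → u ← -1.098636 + 0.18·(-1.556057) = -1.378726
s=0.360000, u=-1.378726: f=-1.821132 → u ← -1.378726 + 0.18·(-1.821132) = -1.706530
s=0.540000, u=-1.706530: f=-2.059966 → u ← -1.706530 + 0.18·(-2.059966) = -2.077324
u(0.72) ≈ -2.0773

-2.0773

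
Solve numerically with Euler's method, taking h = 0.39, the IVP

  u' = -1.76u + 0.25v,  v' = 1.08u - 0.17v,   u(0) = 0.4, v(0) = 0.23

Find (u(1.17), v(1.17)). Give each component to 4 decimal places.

0.0672, 0.4275

Euler on (u,v): u_{n+1} = u_n + h·u', v_{n+1} = v_n + h·v'.
0.000000: (0.400000, 0.230000); f=(-0.646500, 0.392900) → (0.147865, 0.383231)
0.390000: (0.147865, 0.383231); f=(-0.164435, 0.094545) → (0.083735, 0.420104)
0.780000: (0.083735, 0.420104); f=(-0.042349, 0.019017) → (0.067220, 0.427520)
(u(1.17), v(1.17)) ≈ (0.0672, 0.4275)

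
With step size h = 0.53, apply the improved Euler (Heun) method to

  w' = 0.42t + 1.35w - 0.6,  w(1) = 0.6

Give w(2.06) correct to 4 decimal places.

Heun: k1 = f(t_n, w_n); k2 = f(t_n + h, w_n + h·k1); w_{n+1} = w_n + (h/2)·(k1 + k2).
t=1.000000, w=0.600000:
  k1 = f(1.000000, 0.600000) = 0.630000
  k2 = f(1.530000, 0.933900) = 1.303365
  w ← 0.600000 + (0.53/2)·(0.630000 + 1.303365) = 1.112342
t=1.530000, w=1.112342:
  k1 = f(1.530000, 1.112342) = 1.544261
  k2 = f(2.060000, 1.930800) = 2.871780
  w ← 1.112342 + (0.53/2)·(1.544261 + 2.871780) = 2.282593
w(2.06) ≈ 2.2826

2.2826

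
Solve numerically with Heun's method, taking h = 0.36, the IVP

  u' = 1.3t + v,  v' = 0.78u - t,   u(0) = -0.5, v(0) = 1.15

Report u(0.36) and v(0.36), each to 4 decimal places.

-0.0270, 1.0029

Heun on (u,v): k1 = f(t_n, state_n); k2 = f(t_n + h, state_n + h·k1); state_{n+1} = state_n + (h/2)·(k1 + k2).
0.000000: (-0.500000, 1.150000)
  k1 = (1.150000, -0.390000)
  predictor → (-0.086000, 1.009600)
  k2 = (1.477600, -0.427080)
  → (-0.027032, 1.002926)
(u(0.36), v(0.36)) ≈ (-0.0270, 1.0029)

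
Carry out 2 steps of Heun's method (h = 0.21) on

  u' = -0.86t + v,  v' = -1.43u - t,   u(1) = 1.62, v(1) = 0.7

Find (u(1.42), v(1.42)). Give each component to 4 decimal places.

Heun on (u,v): k1 = f(t_n, state_n); k2 = f(t_n + h, state_n + h·k1); state_{n+1} = state_n + (h/2)·(k1 + k2).
1.000000: (1.620000, 0.700000)
  k1 = (-0.160000, -3.316600)
  predictor → (1.586400, 0.003514)
  k2 = (-1.037086, -3.478552)
  → (1.494306, -0.013491)
1.210000: (1.494306, -0.013491)
  k1 = (-1.054091, -3.346858)
  predictor → (1.272947, -0.716331)
  k2 = (-1.937531, -3.240314)
  → (1.180186, -0.705144)
(u(1.42), v(1.42)) ≈ (1.1802, -0.7051)

1.1802, -0.7051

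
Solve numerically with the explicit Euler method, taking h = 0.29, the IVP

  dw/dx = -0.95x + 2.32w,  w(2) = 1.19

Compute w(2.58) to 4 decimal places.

1.7773

Euler: w_{n+1} = w_n + h·f(x_n, w_n).
x=2.000000, w=1.190000: f=0.860800 → w ← 1.190000 + 0.29·0.860800 = 1.439632
x=2.290000, w=1.439632: f=1.164446 → w ← 1.439632 + 0.29·1.164446 = 1.777321
w(2.58) ≈ 1.7773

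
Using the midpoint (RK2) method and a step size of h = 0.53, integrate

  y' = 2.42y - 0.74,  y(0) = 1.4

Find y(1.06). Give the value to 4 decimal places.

10.8560

Midpoint: k1 = f(t_n, y_n); k2 = f(t_n + h/2, y_n + (h/2)·k1); y_{n+1} = y_n + h·k2.
t=0.000000, y=1.400000:
  k1 = f(0.000000, 1.400000) = 2.648000
  k2 = f(0.265000, 2.101720) = 4.346162
  y ← 1.400000 + 0.53·4.346162 = 3.703466
t=0.530000, y=3.703466:
  k1 = f(0.530000, 3.703466) = 8.222388
  k2 = f(0.795000, 5.882399) = 13.495405
  y ← 3.703466 + 0.53·13.495405 = 10.856031
y(1.06) ≈ 10.8560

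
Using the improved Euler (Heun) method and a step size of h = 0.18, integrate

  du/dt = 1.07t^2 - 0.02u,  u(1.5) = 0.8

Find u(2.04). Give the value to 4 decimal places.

2.6101

Heun: k1 = f(t_n, u_n); k2 = f(t_n + h, u_n + h·k1); u_{n+1} = u_n + (h/2)·(k1 + k2).
t=1.500000, u=0.800000:
  k1 = f(1.500000, 0.800000) = 2.391500
  k2 = f(1.680000, 1.230470) = 2.995359
  u ← 0.800000 + (0.18/2)·(2.391500 + 2.995359) = 1.284817
t=1.680000, u=1.284817:
  k1 = f(1.680000, 1.284817) = 2.994272
  k2 = f(1.860000, 1.823786) = 3.665296
  u ← 1.284817 + (0.18/2)·(2.994272 + 3.665296) = 1.884178
t=1.860000, u=1.884178:
  k1 = f(1.860000, 1.884178) = 3.664088
  k2 = f(2.040000, 2.543714) = 4.402038
  u ← 1.884178 + (0.18/2)·(3.664088 + 4.402038) = 2.610130
u(2.04) ≈ 2.6101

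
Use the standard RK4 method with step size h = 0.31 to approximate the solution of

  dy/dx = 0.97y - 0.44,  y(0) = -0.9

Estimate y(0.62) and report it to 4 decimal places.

RK4: k1 = f(x_n, y_n); k2 = f(x_n + h/2, y_n + (h/2)·k1); k3 = f(x_n + h/2, y_n + (h/2)·k2); k4 = f(x_n + h, y_n + h·k3); y_{n+1} = y_n + (h/6)·(k1 + 2k2 + 2k3 + k4).
x=0.000000, y=-0.900000:
  k1 = f(0.000000, -0.900000) = -1.313000
  k2 = f(0.155000, -1.103515) = -1.510410
  k3 = f(0.155000, -1.134113) = -1.540090
  k4 = f(0.310000, -1.377428) = -1.776105
  y ← -0.900000 + (0.31/6)·(k1 + 2k2 + 2k3 + k4) = -1.374822
x=0.310000, y=-1.374822:
  k1 = f(0.310000, -1.374822) = -1.773577
  k2 = f(0.465000, -1.649727) = -2.040235
  k3 = f(0.465000, -1.691058) = -2.080327
  k4 = f(0.620000, -2.019723) = -2.399132
  y ← -1.374822 + (0.31/6)·(k1 + 2k2 + 2k3 + k4) = -2.016203
y(0.62) ≈ -2.0162

-2.0162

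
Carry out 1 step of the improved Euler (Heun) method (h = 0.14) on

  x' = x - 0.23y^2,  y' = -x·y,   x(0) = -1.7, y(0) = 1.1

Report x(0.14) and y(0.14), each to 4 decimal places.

Heun on (x,y): k1 = f(t_n, state_n); k2 = f(t_n + h, state_n + h·k1); state_{n+1} = state_n + (h/2)·(k1 + k2).
0.000000: (-1.700000, 1.100000)
  k1 = (-1.978300, 1.870000)
  predictor → (-1.976962, 1.361800)
  k2 = (-2.403497, 2.692227)
  → (-2.006726, 1.419356)
(x(0.14), y(0.14)) ≈ (-2.0067, 1.4194)

-2.0067, 1.4194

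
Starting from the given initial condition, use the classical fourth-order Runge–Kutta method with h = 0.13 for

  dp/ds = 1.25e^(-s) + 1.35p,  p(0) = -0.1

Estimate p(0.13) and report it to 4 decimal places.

0.0477

RK4: k1 = f(s_n, p_n); k2 = f(s_n + h/2, p_n + (h/2)·k1); k3 = f(s_n + h/2, p_n + (h/2)·k2); k4 = f(s_n + h, p_n + h·k3); p_{n+1} = p_n + (h/6)·(k1 + 2k2 + 2k3 + k4).
s=0.000000, p=-0.100000:
  k1 = f(0.000000, -0.100000) = 1.115000
  k2 = f(0.065000, -0.027525) = 1.134176
  k3 = f(0.065000, -0.026279) = 1.135858
  k4 = f(0.130000, 0.047662) = 1.161962
  p ← -0.100000 + (0.13/6)·(k1 + 2k2 + 2k3 + k4) = 0.047702
p(0.13) ≈ 0.0477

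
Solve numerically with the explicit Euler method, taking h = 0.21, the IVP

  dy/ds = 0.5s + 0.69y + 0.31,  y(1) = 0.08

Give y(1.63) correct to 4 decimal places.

0.7772

Euler: y_{n+1} = y_n + h·f(s_n, y_n).
s=1.000000, y=0.080000: f=0.865200 → y ← 0.080000 + 0.21·0.865200 = 0.261692
s=1.210000, y=0.261692: f=1.095567 → y ← 0.261692 + 0.21·1.095567 = 0.491761
s=1.420000, y=0.491761: f=1.359315 → y ← 0.491761 + 0.21·1.359315 = 0.777217
y(1.63) ≈ 0.7772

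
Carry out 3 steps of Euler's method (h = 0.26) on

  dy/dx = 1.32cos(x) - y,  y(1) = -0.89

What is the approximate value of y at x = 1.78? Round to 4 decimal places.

Euler: y_{n+1} = y_n + h·f(x_n, y_n).
x=1.000000, y=-0.890000: f=1.603199 → y ← -0.890000 + 0.26·1.603199 = -0.473168
x=1.260000, y=-0.473168: f=0.876847 → y ← -0.473168 + 0.26·0.876847 = -0.245188
x=1.520000, y=-0.245188: f=0.312210 → y ← -0.245188 + 0.26·0.312210 = -0.164013
y(1.78) ≈ -0.1640

-0.1640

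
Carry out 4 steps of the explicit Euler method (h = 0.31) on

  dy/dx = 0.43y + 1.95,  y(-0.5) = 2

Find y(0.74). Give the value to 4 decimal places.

6.2451

Euler: y_{n+1} = y_n + h·f(x_n, y_n).
x=-0.500000, y=2.000000: f=2.810000 → y ← 2.000000 + 0.31·2.810000 = 2.871100
x=-0.190000, y=2.871100: f=3.184573 → y ← 2.871100 + 0.31·3.184573 = 3.858318
x=0.120000, y=3.858318: f=3.609077 → y ← 3.858318 + 0.31·3.609077 = 4.977131
x=0.430000, y=4.977131: f=4.090166 → y ← 4.977131 + 0.31·4.090166 = 6.245083
y(0.74) ≈ 6.2451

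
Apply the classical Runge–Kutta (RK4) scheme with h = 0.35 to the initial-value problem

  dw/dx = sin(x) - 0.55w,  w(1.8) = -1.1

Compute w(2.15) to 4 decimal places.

RK4: k1 = f(x_n, w_n); k2 = f(x_n + h/2, w_n + (h/2)·k1); k3 = f(x_n + h/2, w_n + (h/2)·k2); k4 = f(x_n + h, w_n + h·k3); w_{n+1} = w_n + (h/6)·(k1 + 2k2 + 2k3 + k4).
x=1.800000, w=-1.100000:
  k1 = f(1.800000, -1.100000) = 1.578848
  k2 = f(1.975000, -0.823702) = 1.372452
  k3 = f(1.975000, -0.859821) = 1.392317
  k4 = f(2.150000, -0.612689) = 1.173878
  w ← -1.100000 + (0.35/6)·(k1 + 2k2 + 2k3 + k4) = -0.616868
w(2.15) ≈ -0.6169

-0.6169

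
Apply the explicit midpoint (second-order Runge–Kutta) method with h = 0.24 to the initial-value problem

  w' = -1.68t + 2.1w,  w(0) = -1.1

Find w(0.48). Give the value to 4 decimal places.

-3.1747

Midpoint: k1 = f(t_n, w_n); k2 = f(t_n + h/2, w_n + (h/2)·k1); w_{n+1} = w_n + h·k2.
t=0.000000, w=-1.100000:
  k1 = f(0.000000, -1.100000) = -2.310000
  k2 = f(0.120000, -1.377200) = -3.093720
  w ← -1.100000 + 0.24·(-3.093720) = -1.842493
t=0.240000, w=-1.842493:
  k1 = f(0.240000, -1.842493) = -4.272435
  k2 = f(0.360000, -2.355185) = -5.550688
  w ← -1.842493 + 0.24·(-5.550688) = -3.174658
w(0.48) ≈ -3.1747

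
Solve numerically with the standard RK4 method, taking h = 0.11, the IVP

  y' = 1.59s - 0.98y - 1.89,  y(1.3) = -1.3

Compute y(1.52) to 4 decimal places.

RK4: k1 = f(s_n, y_n); k2 = f(s_n + h/2, y_n + (h/2)·k1); k3 = f(s_n + h/2, y_n + (h/2)·k2); k4 = f(s_n + h, y_n + h·k3); y_{n+1} = y_n + (h/6)·(k1 + 2k2 + 2k3 + k4).
s=1.300000, y=-1.300000:
  k1 = f(1.300000, -1.300000) = 1.451000
  k2 = f(1.355000, -1.220195) = 1.460241
  k3 = f(1.355000, -1.219687) = 1.459743
  k4 = f(1.410000, -1.139428) = 1.468540
  y ← -1.300000 + (0.11/6)·(k1 + 2k2 + 2k3 + k4) = -1.139409
s=1.410000, y=-1.139409:
  k1 = f(1.410000, -1.139409) = 1.468521
  k2 = f(1.465000, -1.058640) = 1.476818
  k3 = f(1.465000, -1.058184) = 1.476370
  k4 = f(1.520000, -0.977008) = 1.484268
  y ← -1.139409 + (0.11/6)·(k1 + 2k2 + 2k3 + k4) = -0.976991
y(1.52) ≈ -0.9770

-0.9770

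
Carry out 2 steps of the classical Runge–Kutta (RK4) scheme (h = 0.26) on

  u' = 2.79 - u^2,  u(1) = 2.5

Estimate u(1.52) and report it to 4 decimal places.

RK4: k1 = f(x_n, u_n); k2 = f(x_n + h/2, u_n + (h/2)·k1); k3 = f(x_n + h/2, u_n + (h/2)·k2); k4 = f(x_n + h, u_n + h·k3); u_{n+1} = u_n + (h/6)·(k1 + 2k2 + 2k3 + k4).
x=1.000000, u=2.500000:
  k1 = f(1.000000, 2.500000) = -3.460000
  k2 = f(1.130000, 2.050200) = -1.413320
  k3 = f(1.130000, 2.316268) = -2.575099
  k4 = f(1.260000, 1.830474) = -0.560636
  u ← 2.500000 + (0.26/6)·(k1 + 2k2 + 2k3 + k4) = 1.980109
x=1.260000, u=1.980109:
  k1 = f(1.260000, 1.980109) = -1.130833
  k2 = f(1.390000, 1.833101) = -0.570260
  k3 = f(1.390000, 1.905976) = -0.842743
  k4 = f(1.520000, 1.760996) = -0.311108
  u ← 1.980109 + (0.26/6)·(k1 + 2k2 + 2k3 + k4) = 1.795165
u(1.52) ≈ 1.7952

1.7952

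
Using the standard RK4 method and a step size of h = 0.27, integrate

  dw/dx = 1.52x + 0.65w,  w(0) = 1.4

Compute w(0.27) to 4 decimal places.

1.7274

RK4: k1 = f(x_n, w_n); k2 = f(x_n + h/2, w_n + (h/2)·k1); k3 = f(x_n + h/2, w_n + (h/2)·k2); k4 = f(x_n + h, w_n + h·k3); w_{n+1} = w_n + (h/6)·(k1 + 2k2 + 2k3 + k4).
x=0.000000, w=1.400000:
  k1 = f(0.000000, 1.400000) = 0.910000
  k2 = f(0.135000, 1.522850) = 1.195052
  k3 = f(0.135000, 1.561332) = 1.220066
  k4 = f(0.270000, 1.729418) = 1.534522
  w ← 1.400000 + (0.27/6)·(k1 + 2k2 + 2k3 + k4) = 1.727364
w(0.27) ≈ 1.7274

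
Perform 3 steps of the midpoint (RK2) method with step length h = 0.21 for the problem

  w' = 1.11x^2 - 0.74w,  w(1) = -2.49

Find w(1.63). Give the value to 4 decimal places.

-0.5417

Midpoint: k1 = f(x_n, w_n); k2 = f(x_n + h/2, w_n + (h/2)·k1); w_{n+1} = w_n + h·k2.
x=1.000000, w=-2.490000:
  k1 = f(1.000000, -2.490000) = 2.952600
  k2 = f(1.105000, -2.179977) = 2.968521
  w ← -2.490000 + 0.21·2.968521 = -1.866611
x=1.210000, w=-1.866611:
  k1 = f(1.210000, -1.866611) = 3.006443
  k2 = f(1.315000, -1.550934) = 3.067131
  w ← -1.866611 + 0.21·3.067131 = -1.222513
x=1.420000, w=-1.222513:
  k1 = f(1.420000, -1.222513) = 3.142864
  k2 = f(1.525000, -0.892512) = 3.241903
  w ← -1.222513 + 0.21·3.241903 = -0.541714
w(1.63) ≈ -0.5417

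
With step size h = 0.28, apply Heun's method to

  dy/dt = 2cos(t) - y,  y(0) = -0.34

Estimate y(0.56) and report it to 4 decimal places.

Heun: k1 = f(t_n, y_n); k2 = f(t_n + h, y_n + h·k1); y_{n+1} = y_n + (h/2)·(k1 + k2).
t=0.000000, y=-0.340000:
  k1 = f(0.000000, -0.340000) = 2.340000
  k2 = f(0.280000, 0.315200) = 1.606911
  y ← -0.340000 + (0.28/2)·(2.340000 + 1.606911) = 0.212568
t=0.280000, y=0.212568:
  k1 = f(0.280000, 0.212568) = 1.709543
  k2 = f(0.560000, 0.691240) = 1.003271
  y ← 0.212568 + (0.28/2)·(1.709543 + 1.003271) = 0.592361
y(0.56) ≈ 0.5924

0.5924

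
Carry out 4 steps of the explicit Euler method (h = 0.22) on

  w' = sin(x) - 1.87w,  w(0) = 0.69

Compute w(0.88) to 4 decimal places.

0.2895

Euler: w_{n+1} = w_n + h·f(x_n, w_n).
x=0.000000, w=0.690000: f=-1.290300 → w ← 0.690000 + 0.22·(-1.290300) = 0.406134
x=0.220000, w=0.406134: f=-0.541241 → w ← 0.406134 + 0.22·(-0.541241) = 0.287061
x=0.440000, w=0.287061: f=-0.110865 → w ← 0.287061 + 0.22·(-0.110865) = 0.262671
x=0.660000, w=0.262671: f=0.121922 → w ← 0.262671 + 0.22·0.121922 = 0.289494
w(0.88) ≈ 0.2895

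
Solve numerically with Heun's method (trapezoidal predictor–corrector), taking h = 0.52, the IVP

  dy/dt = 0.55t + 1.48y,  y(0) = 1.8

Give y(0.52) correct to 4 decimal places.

3.7927

Heun: k1 = f(t_n, y_n); k2 = f(t_n + h, y_n + h·k1); y_{n+1} = y_n + (h/2)·(k1 + k2).
t=0.000000, y=1.800000:
  k1 = f(0.000000, 1.800000) = 2.664000
  k2 = f(0.520000, 3.185280) = 5.000214
  y ← 1.800000 + (0.52/2)·(2.664000 + 5.000214) = 3.792696
y(0.52) ≈ 3.7927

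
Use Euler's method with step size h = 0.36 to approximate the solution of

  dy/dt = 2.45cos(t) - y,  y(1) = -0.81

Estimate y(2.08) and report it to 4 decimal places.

Euler: y_{n+1} = y_n + h·f(t_n, y_n).
t=1.000000, y=-0.810000: f=2.133741 → y ← -0.810000 + 0.36·2.133741 = -0.041853
t=1.360000, y=-0.041853: f=0.554488 → y ← -0.041853 + 0.36·0.554488 = 0.157762
t=1.720000, y=0.157762: f=-0.521957 → y ← 0.157762 + 0.36·(-0.521957) = -0.030142
y(2.08) ≈ -0.0301

-0.0301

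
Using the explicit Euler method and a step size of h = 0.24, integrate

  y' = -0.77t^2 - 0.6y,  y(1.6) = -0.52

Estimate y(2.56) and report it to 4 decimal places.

Euler: y_{n+1} = y_n + h·f(t_n, y_n).
t=1.600000, y=-0.520000: f=-1.659200 → y ← -0.520000 + 0.24·(-1.659200) = -0.918208
t=1.840000, y=-0.918208: f=-2.055987 → y ← -0.918208 + 0.24·(-2.055987) = -1.411645
t=2.080000, y=-1.411645: f=-2.484341 → y ← -1.411645 + 0.24·(-2.484341) = -2.007887
t=2.320000, y=-2.007887: f=-2.939716 → y ← -2.007887 + 0.24·(-2.939716) = -2.713419
y(2.56) ≈ -2.7134

-2.7134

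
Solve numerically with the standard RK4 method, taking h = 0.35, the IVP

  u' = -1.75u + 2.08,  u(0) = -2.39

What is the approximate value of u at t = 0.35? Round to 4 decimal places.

-0.7533

RK4: k1 = f(t_n, u_n); k2 = f(t_n + h/2, u_n + (h/2)·k1); k3 = f(t_n + h/2, u_n + (h/2)·k2); k4 = f(t_n + h, u_n + h·k3); u_{n+1} = u_n + (h/6)·(k1 + 2k2 + 2k3 + k4).
t=0.000000, u=-2.390000:
  k1 = f(0.000000, -2.390000) = 6.262500
  k2 = f(0.175000, -1.294063) = 4.344609
  k3 = f(0.175000, -1.629693) = 4.931963
  k4 = f(0.350000, -0.663813) = 3.241672
  u ← -2.390000 + (0.35/6)·(k1 + 2k2 + 2k3 + k4) = -0.753323
u(0.35) ≈ -0.7533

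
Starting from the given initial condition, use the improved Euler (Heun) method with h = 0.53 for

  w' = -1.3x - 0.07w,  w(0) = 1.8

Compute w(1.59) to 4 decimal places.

Heun: k1 = f(x_n, w_n); k2 = f(x_n + h, w_n + h·k1); w_{n+1} = w_n + (h/2)·(k1 + k2).
x=0.000000, w=1.800000:
  k1 = f(0.000000, 1.800000) = -0.126000
  k2 = f(0.530000, 1.733220) = -0.810325
  w ← 1.800000 + (0.53/2)·(-0.126000 + (-0.810325)) = 1.551874
x=0.530000, w=1.551874:
  k1 = f(0.530000, 1.551874) = -0.797631
  k2 = f(1.060000, 1.129129) = -1.457039
  w ← 1.551874 + (0.53/2)·(-0.797631 + (-1.457039)) = 0.954386
x=1.060000, w=0.954386:
  k1 = f(1.060000, 0.954386) = -1.444807
  k2 = f(1.590000, 0.188638) = -2.080205
  w ← 0.954386 + (0.53/2)·(-1.444807 + (-2.080205)) = 0.020258
w(1.59) ≈ 0.0203

0.0203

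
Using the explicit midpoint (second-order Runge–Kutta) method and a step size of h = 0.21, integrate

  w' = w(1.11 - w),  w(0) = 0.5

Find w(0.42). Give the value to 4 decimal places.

Midpoint: k1 = f(s_n, w_n); k2 = f(s_n + h/2, w_n + (h/2)·k1); w_{n+1} = w_n + h·k2.
s=0.000000, w=0.500000:
  k1 = f(0.000000, 0.500000) = 0.305000
  k2 = f(0.105000, 0.532025) = 0.307497
  w ← 0.500000 + 0.21·0.307497 = 0.564574
s=0.210000, w=0.564574:
  k1 = f(0.210000, 0.564574) = 0.307933
  k2 = f(0.315000, 0.596907) = 0.306269
  w ← 0.564574 + 0.21·0.306269 = 0.628891
w(0.42) ≈ 0.6289

0.6289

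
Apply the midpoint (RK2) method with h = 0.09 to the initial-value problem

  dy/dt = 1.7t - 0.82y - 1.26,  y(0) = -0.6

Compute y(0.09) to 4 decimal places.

-0.6597

Midpoint: k1 = f(t_n, y_n); k2 = f(t_n + h/2, y_n + (h/2)·k1); y_{n+1} = y_n + h·k2.
t=0.000000, y=-0.600000:
  k1 = f(0.000000, -0.600000) = -0.768000
  k2 = f(0.045000, -0.634560) = -0.663161
  y ← -0.600000 + 0.09·(-0.663161) = -0.659684
y(0.09) ≈ -0.6597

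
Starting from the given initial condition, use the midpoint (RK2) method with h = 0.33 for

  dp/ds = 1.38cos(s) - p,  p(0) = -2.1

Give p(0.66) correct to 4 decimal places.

Midpoint: k1 = f(s_n, p_n); k2 = f(s_n + h/2, p_n + (h/2)·k1); p_{n+1} = p_n + h·k2.
s=0.000000, p=-2.100000:
  k1 = f(0.000000, -2.100000) = 3.480000
  k2 = f(0.165000, -1.525800) = 2.887057
  p ← -2.100000 + 0.33·2.887057 = -1.147271
s=0.330000, p=-1.147271:
  k1 = f(0.330000, -1.147271) = 2.452810
  k2 = f(0.495000, -0.742558) = 1.956914
  p ← -1.147271 + 0.33·1.956914 = -0.501489
p(0.66) ≈ -0.5015

-0.5015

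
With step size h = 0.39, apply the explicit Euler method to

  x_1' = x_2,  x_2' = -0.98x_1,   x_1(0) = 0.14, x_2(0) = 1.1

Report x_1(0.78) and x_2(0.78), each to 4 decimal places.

0.9771, 0.8290

Euler on (x_1,x_2): x_1_{n+1} = x_1_n + h·x_1', x_2_{n+1} = x_2_n + h·x_2'.
0.000000: (0.140000, 1.100000); f=(1.100000, -0.137200) → (0.569000, 1.046492)
0.390000: (0.569000, 1.046492); f=(1.046492, -0.557620) → (0.977132, 0.829020)
(x_1(0.78), x_2(0.78)) ≈ (0.9771, 0.8290)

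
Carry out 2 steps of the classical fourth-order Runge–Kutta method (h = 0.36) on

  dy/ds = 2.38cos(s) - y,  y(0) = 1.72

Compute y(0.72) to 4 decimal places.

1.9372

RK4: k1 = f(s_n, y_n); k2 = f(s_n + h/2, y_n + (h/2)·k1); k3 = f(s_n + h/2, y_n + (h/2)·k2); k4 = f(s_n + h, y_n + h·k3); y_{n+1} = y_n + (h/6)·(k1 + 2k2 + 2k3 + k4).
s=0.000000, y=1.720000:
  k1 = f(0.000000, 1.720000) = 0.660000
  k2 = f(0.180000, 1.838800) = 0.502748
  k3 = f(0.180000, 1.810495) = 0.531053
  k4 = f(0.360000, 1.911179) = 0.316255
  y ← 1.720000 + (0.36/6)·(k1 + 2k2 + 2k3 + k4) = 1.902631
s=0.360000, y=1.902631:
  k1 = f(0.360000, 1.902631) = 0.324803
  k2 = f(0.540000, 1.961096) = 0.080251
  k3 = f(0.540000, 1.917077) = 0.124270
  k4 = f(0.720000, 1.947369) = -0.158071
  y ← 1.902631 + (0.36/6)·(k1 + 2k2 + 2k3 + k4) = 1.937178
y(0.72) ≈ 1.9372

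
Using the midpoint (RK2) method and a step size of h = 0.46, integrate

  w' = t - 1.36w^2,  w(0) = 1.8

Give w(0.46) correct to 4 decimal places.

1.5188

Midpoint: k1 = f(t_n, w_n); k2 = f(t_n + h/2, w_n + (h/2)·k1); w_{n+1} = w_n + h·k2.
t=0.000000, w=1.800000:
  k1 = f(0.000000, 1.800000) = -4.406400
  k2 = f(0.230000, 0.786528) = -0.611332
  w ← 1.800000 + 0.46·(-0.611332) = 1.518787
w(0.46) ≈ 1.5188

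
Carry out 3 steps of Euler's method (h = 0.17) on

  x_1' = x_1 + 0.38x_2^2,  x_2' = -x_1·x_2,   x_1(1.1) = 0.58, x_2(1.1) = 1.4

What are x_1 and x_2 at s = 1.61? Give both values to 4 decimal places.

Euler on (x_1,x_2): x_1_{n+1} = x_1_n + h·x_1', x_2_{n+1} = x_2_n + h·x_2'.
1.100000: (0.580000, 1.400000); f=(1.324800, -0.812000) → (0.805216, 1.261960)
1.270000: (0.805216, 1.261960); f=(1.410382, -1.016150) → (1.044981, 1.089214)
1.440000: (1.044981, 1.089214); f=(1.495808, -1.138208) → (1.299268, 0.895719)
(x_1(1.61), x_2(1.61)) ≈ (1.2993, 0.8957)

1.2993, 0.8957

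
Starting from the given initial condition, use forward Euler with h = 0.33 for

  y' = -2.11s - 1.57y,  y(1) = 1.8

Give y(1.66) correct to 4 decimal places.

-0.8436

Euler: y_{n+1} = y_n + h·f(s_n, y_n).
s=1.000000, y=1.800000: f=-4.936000 → y ← 1.800000 + 0.33·(-4.936000) = 0.171120
s=1.330000, y=0.171120: f=-3.074958 → y ← 0.171120 + 0.33·(-3.074958) = -0.843616
y(1.66) ≈ -0.8436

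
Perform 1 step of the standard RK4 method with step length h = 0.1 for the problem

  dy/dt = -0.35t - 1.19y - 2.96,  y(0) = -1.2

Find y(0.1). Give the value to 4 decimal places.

RK4: k1 = f(t_n, y_n); k2 = f(t_n + h/2, y_n + (h/2)·k1); k3 = f(t_n + h/2, y_n + (h/2)·k2); k4 = f(t_n + h, y_n + h·k3); y_{n+1} = y_n + (h/6)·(k1 + 2k2 + 2k3 + k4).
t=0.000000, y=-1.200000:
  k1 = f(0.000000, -1.200000) = -1.532000
  k2 = f(0.050000, -1.276600) = -1.458346
  k3 = f(0.050000, -1.272917) = -1.462728
  k4 = f(0.100000, -1.346273) = -1.392935
  y ← -1.200000 + (0.1/6)·(k1 + 2k2 + 2k3 + k4) = -1.346118
y(0.1) ≈ -1.3461

-1.3461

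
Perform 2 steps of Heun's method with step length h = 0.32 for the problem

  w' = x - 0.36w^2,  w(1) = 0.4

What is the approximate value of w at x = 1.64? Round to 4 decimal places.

Heun: k1 = f(x_n, w_n); k2 = f(x_n + h, w_n + h·k1); w_{n+1} = w_n + (h/2)·(k1 + k2).
x=1.000000, w=0.400000:
  k1 = f(1.000000, 0.400000) = 0.942400
  k2 = f(1.320000, 0.701568) = 1.142809
  w ← 0.400000 + (0.32/2)·(0.942400 + 1.142809) = 0.733633
x=1.320000, w=0.733633:
  k1 = f(1.320000, 0.733633) = 1.126242
  k2 = f(1.640000, 1.094031) = 1.209115
  w ← 0.733633 + (0.32/2)·(1.126242 + 1.209115) = 1.107290
w(1.64) ≈ 1.1073

1.1073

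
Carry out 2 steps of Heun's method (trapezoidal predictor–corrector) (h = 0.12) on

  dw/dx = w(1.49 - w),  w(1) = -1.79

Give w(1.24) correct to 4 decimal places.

-4.8252

Heun: k1 = f(x_n, w_n); k2 = f(x_n + h, w_n + h·k1); w_{n+1} = w_n + (h/2)·(k1 + k2).
x=1.000000, w=-1.790000:
  k1 = f(1.000000, -1.790000) = -5.871200
  k2 = f(1.120000, -2.494544) = -9.939620
  w ← -1.790000 + (0.12/2)·(-5.871200 + (-9.939620)) = -2.738649
x=1.120000, w=-2.738649:
  k1 = f(1.120000, -2.738649) = -11.580787
  k2 = f(1.240000, -4.128344) = -23.194453
  w ← -2.738649 + (0.12/2)·(-11.580787 + (-23.194453)) = -4.825164
w(1.24) ≈ -4.8252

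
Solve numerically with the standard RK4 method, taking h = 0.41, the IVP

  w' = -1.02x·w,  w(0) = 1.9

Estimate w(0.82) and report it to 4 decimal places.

1.3484

RK4: k1 = f(x_n, w_n); k2 = f(x_n + h/2, w_n + (h/2)·k1); k3 = f(x_n + h/2, w_n + (h/2)·k2); k4 = f(x_n + h, w_n + h·k3); w_{n+1} = w_n + (h/6)·(k1 + 2k2 + 2k3 + k4).
x=0.000000, w=1.900000:
  k1 = f(0.000000, 1.900000) = 0.000000
  k2 = f(0.205000, 1.900000) = -0.397290
  k3 = f(0.205000, 1.818556) = -0.380260
  k4 = f(0.410000, 1.744093) = -0.729380
  w ← 1.900000 + (0.41/6)·(k1 + 2k2 + 2k3 + k4) = 1.743894
x=0.410000, w=1.743894:
  k1 = f(0.410000, 1.743894) = -0.729296
  k2 = f(0.615000, 1.594388) = -1.000160
  k3 = f(0.615000, 1.538861) = -0.965328
  k4 = f(0.820000, 1.348110) = -1.127559
  w ← 1.743894 + (0.41/6)·(k1 + 2k2 + 2k3 + k4) = 1.348392
w(0.82) ≈ 1.3484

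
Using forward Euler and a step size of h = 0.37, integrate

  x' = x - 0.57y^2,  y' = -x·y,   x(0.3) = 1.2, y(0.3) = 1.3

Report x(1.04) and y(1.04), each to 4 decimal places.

1.6538, 0.3785

Euler on (x,y): x_{n+1} = x_n + h·x', y_{n+1} = y_n + h·y'.
0.300000: (1.200000, 1.300000); f=(0.236700, -1.560000) → (1.287579, 0.722800)
0.670000: (1.287579, 0.722800); f=(0.989788, -0.930662) → (1.653801, 0.378455)
(x(1.04), y(1.04)) ≈ (1.6538, 0.3785)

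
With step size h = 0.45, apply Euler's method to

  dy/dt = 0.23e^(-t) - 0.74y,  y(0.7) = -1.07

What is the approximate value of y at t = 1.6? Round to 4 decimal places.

Euler: y_{n+1} = y_n + h·f(t_n, y_n).
t=0.700000, y=-1.070000: f=0.906015 → y ← -1.070000 + 0.45·0.906015 = -0.662293
t=1.150000, y=-0.662293: f=0.562924 → y ← -0.662293 + 0.45·0.562924 = -0.408978
y(1.6) ≈ -0.4090

-0.4090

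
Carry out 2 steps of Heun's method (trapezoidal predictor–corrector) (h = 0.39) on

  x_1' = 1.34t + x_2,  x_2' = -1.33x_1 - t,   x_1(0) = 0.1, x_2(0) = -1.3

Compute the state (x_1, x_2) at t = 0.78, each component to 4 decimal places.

-0.5129, -1.2828

Heun on (x_1,x_2): k1 = f(t_n, state_n); k2 = f(t_n + h, state_n + h·k1); state_{n+1} = state_n + (h/2)·(k1 + k2).
0.000000: (0.100000, -1.300000)
  k1 = (-1.300000, -0.133000)
  predictor → (-0.407000, -1.351870)
  k2 = (-0.829270, 0.151310)
  → (-0.315208, -1.296430)
0.390000: (-0.315208, -1.296430)
  k1 = (-0.773830, 0.029226)
  predictor → (-0.617001, -1.285031)
  k2 = (-0.239831, 0.040612)
  → (-0.512872, -1.282811)
(x_1(0.78), x_2(0.78)) ≈ (-0.5129, -1.2828)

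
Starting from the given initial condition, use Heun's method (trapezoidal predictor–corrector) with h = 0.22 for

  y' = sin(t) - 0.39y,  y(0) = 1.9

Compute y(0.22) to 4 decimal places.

Heun: k1 = f(t_n, y_n); k2 = f(t_n + h, y_n + h·k1); y_{n+1} = y_n + (h/2)·(k1 + k2).
t=0.000000, y=1.900000:
  k1 = f(0.000000, 1.900000) = -0.741000
  k2 = f(0.220000, 1.736980) = -0.459193
  y ← 1.900000 + (0.22/2)·(-0.741000 + (-0.459193)) = 1.767979
y(0.22) ≈ 1.7680

1.7680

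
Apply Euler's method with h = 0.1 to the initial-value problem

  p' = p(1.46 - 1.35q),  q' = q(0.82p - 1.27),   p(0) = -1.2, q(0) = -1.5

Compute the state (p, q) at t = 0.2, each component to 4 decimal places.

-2.1083, -0.8602

Euler on (p,q): p_{n+1} = p_n + h·p', q_{n+1} = q_n + h·q'.
0.000000: (-1.200000, -1.500000); f=(-4.182000, 3.381000) → (-1.618200, -1.161900)
0.100000: (-1.618200, -1.161900); f=(-4.900824, 3.017366) → (-2.108282, -0.860163)
(p(0.2), q(0.2)) ≈ (-2.1083, -0.8602)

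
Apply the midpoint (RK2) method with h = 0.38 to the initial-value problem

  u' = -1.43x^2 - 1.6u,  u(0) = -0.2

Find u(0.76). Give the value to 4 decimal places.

Midpoint: k1 = f(x_n, u_n); k2 = f(x_n + h/2, u_n + (h/2)·k1); u_{n+1} = u_n + h·k2.
x=0.000000, u=-0.200000:
  k1 = f(0.000000, -0.200000) = 0.320000
  k2 = f(0.190000, -0.139200) = 0.171097
  u ← -0.200000 + 0.38·0.171097 = -0.134983
x=0.380000, u=-0.134983:
  k1 = f(0.380000, -0.134983) = 0.009481
  k2 = f(0.570000, -0.133182) = -0.251516
  u ← -0.134983 + 0.38·(-0.251516) = -0.230559
u(0.76) ≈ -0.2306

-0.2306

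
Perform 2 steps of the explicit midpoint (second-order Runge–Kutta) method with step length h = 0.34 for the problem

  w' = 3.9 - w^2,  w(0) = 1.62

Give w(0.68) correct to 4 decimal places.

1.8822

Midpoint: k1 = f(t_n, w_n); k2 = f(t_n + h/2, w_n + (h/2)·k1); w_{n+1} = w_n + h·k2.
t=0.000000, w=1.620000:
  k1 = f(0.000000, 1.620000) = 1.275600
  k2 = f(0.170000, 1.836852) = 0.525975
  w ← 1.620000 + 0.34·0.525975 = 1.798831
t=0.340000, w=1.798831:
  k1 = f(0.340000, 1.798831) = 0.664206
  k2 = f(0.510000, 1.911746) = 0.245226
  w ← 1.798831 + 0.34·0.245226 = 1.882208
w(0.68) ≈ 1.8822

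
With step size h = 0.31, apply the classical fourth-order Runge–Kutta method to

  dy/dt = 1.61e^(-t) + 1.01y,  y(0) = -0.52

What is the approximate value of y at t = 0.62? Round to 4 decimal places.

RK4: k1 = f(t_n, y_n); k2 = f(t_n + h/2, y_n + (h/2)·k1); k3 = f(t_n + h/2, y_n + (h/2)·k2); k4 = f(t_n + h, y_n + h·k3); y_{n+1} = y_n + (h/6)·(k1 + 2k2 + 2k3 + k4).
t=0.000000, y=-0.520000:
  k1 = f(0.000000, -0.520000) = 1.084800
  k2 = f(0.155000, -0.351856) = 1.023454
  k3 = f(0.155000, -0.361365) = 1.013850
  k4 = f(0.310000, -0.205706) = 0.973086
  y ← -0.520000 + (0.31/6)·(k1 + 2k2 + 2k3 + k4) = -0.203154
t=0.310000, y=-0.203154:
  k1 = f(0.310000, -0.203154) = 0.975664
  k2 = f(0.465000, -0.051927) = 0.958852
  k3 = f(0.465000, -0.054532) = 0.956220
  k4 = f(0.620000, 0.093274) = 0.960297
  y ← -0.203154 + (0.31/6)·(k1 + 2k2 + 2k3 + k4) = 0.094761
y(0.62) ≈ 0.0948

0.0948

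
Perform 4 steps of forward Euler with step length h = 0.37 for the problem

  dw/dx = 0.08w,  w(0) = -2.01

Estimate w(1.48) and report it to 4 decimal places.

Euler: w_{n+1} = w_n + h·f(x_n, w_n).
x=0.000000, w=-2.010000: f=-0.160800 → w ← -2.010000 + 0.37·(-0.160800) = -2.069496
x=0.370000, w=-2.069496: f=-0.165560 → w ← -2.069496 + 0.37·(-0.165560) = -2.130753
x=0.740000, w=-2.130753: f=-0.170460 → w ← -2.130753 + 0.37·(-0.170460) = -2.193823
x=1.110000, w=-2.193823: f=-0.175506 → w ← -2.193823 + 0.37·(-0.175506) = -2.258761
w(1.48) ≈ -2.2588

-2.2588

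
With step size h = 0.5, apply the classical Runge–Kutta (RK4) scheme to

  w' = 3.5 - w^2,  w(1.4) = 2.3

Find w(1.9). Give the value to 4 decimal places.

RK4: k1 = f(x_n, w_n); k2 = f(x_n + h/2, w_n + (h/2)·k1); k3 = f(x_n + h/2, w_n + (h/2)·k2); k4 = f(x_n + h, w_n + h·k3); w_{n+1} = w_n + (h/6)·(k1 + 2k2 + 2k3 + k4).
x=1.400000, w=2.300000:
  k1 = f(1.400000, 2.300000) = -1.790000
  k2 = f(1.650000, 1.852500) = 0.068244
  k3 = f(1.650000, 2.317061) = -1.868771
  k4 = f(1.900000, 1.365614) = 1.635098
  w ← 2.300000 + (0.5/6)·(k1 + 2k2 + 2k3 + k4) = 1.987004
w(1.9) ≈ 1.9870

1.9870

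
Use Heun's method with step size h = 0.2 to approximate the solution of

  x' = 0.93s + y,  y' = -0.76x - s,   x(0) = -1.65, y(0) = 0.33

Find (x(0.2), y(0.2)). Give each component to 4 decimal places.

Heun on (x,y): k1 = f(s_n, state_n); k2 = f(s_n + h, state_n + h·k1); state_{n+1} = state_n + (h/2)·(k1 + k2).
0.000000: (-1.650000, 0.330000)
  k1 = (0.330000, 1.254000)
  predictor → (-1.584000, 0.580800)
  k2 = (0.766800, 1.003840)
  → (-1.540320, 0.555784)
(x(0.2), y(0.2)) ≈ (-1.5403, 0.5558)

-1.5403, 0.5558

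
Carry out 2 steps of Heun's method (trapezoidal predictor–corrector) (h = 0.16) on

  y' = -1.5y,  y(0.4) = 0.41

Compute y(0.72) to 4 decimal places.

0.2551

Heun: k1 = f(t_n, y_n); k2 = f(t_n + h, y_n + h·k1); y_{n+1} = y_n + (h/2)·(k1 + k2).
t=0.400000, y=0.410000:
  k1 = f(0.400000, 0.410000) = -0.615000
  k2 = f(0.560000, 0.311600) = -0.467400
  y ← 0.410000 + (0.16/2)·(-0.615000 + (-0.467400)) = 0.323408
t=0.560000, y=0.323408:
  k1 = f(0.560000, 0.323408) = -0.485112
  k2 = f(0.720000, 0.245790) = -0.368685
  y ← 0.323408 + (0.16/2)·(-0.485112 + (-0.368685)) = 0.255104
y(0.72) ≈ 0.2551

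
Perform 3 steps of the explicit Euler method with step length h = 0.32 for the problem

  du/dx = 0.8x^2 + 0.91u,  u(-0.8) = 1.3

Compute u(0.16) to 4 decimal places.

Euler: u_{n+1} = u_n + h·f(x_n, u_n).
x=-0.800000, u=1.300000: f=1.695000 → u ← 1.300000 + 0.32·1.695000 = 1.842400
x=-0.480000, u=1.842400: f=1.860904 → u ← 1.842400 + 0.32·1.860904 = 2.437889
x=-0.160000, u=2.437889: f=2.238959 → u ← 2.437889 + 0.32·2.238959 = 3.154356
u(0.16) ≈ 3.1544

3.1544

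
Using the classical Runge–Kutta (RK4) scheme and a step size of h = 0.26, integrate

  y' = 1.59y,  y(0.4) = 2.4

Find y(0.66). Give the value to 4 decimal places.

RK4: k1 = f(x_n, y_n); k2 = f(x_n + h/2, y_n + (h/2)·k1); k3 = f(x_n + h/2, y_n + (h/2)·k2); k4 = f(x_n + h, y_n + h·k3); y_{n+1} = y_n + (h/6)·(k1 + 2k2 + 2k3 + k4).
x=0.400000, y=2.400000:
  k1 = f(0.400000, 2.400000) = 3.816000
  k2 = f(0.530000, 2.896080) = 4.604767
  k3 = f(0.530000, 2.998620) = 4.767805
  k4 = f(0.660000, 3.639629) = 5.787011
  y ← 2.400000 + (0.26/6)·(k1 + 2k2 + 2k3 + k4) = 3.628420
y(0.66) ≈ 3.6284

3.6284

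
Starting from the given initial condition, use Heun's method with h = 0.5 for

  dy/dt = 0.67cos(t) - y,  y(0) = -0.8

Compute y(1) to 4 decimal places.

-0.0043

Heun: k1 = f(t_n, y_n); k2 = f(t_n + h, y_n + h·k1); y_{n+1} = y_n + (h/2)·(k1 + k2).
t=0.000000, y=-0.800000:
  k1 = f(0.000000, -0.800000) = 1.470000
  k2 = f(0.500000, -0.065000) = 0.652980
  y ← -0.800000 + (0.5/2)·(1.470000 + 0.652980) = -0.269255
t=0.500000, y=-0.269255:
  k1 = f(0.500000, -0.269255) = 0.857235
  k2 = f(1.000000, 0.159363) = 0.202640
  y ← -0.269255 + (0.5/2)·(0.857235 + 0.202640) = -0.004286
y(1) ≈ -0.0043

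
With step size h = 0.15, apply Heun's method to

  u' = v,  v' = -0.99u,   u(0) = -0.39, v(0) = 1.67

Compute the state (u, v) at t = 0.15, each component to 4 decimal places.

Heun on (u,v): k1 = f(t_n, state_n); k2 = f(t_n + h, state_n + h·k1); state_{n+1} = state_n + (h/2)·(k1 + k2).
0.000000: (-0.390000, 1.670000)
  k1 = (1.670000, 0.386100)
  predictor → (-0.139500, 1.727915)
  k2 = (1.727915, 0.138105)
  → (-0.135156, 1.709315)
(u(0.15), v(0.15)) ≈ (-0.1352, 1.7093)

-0.1352, 1.7093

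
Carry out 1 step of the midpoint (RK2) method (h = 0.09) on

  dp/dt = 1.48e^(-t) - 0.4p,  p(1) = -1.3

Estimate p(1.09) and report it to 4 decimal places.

Midpoint: k1 = f(t_n, p_n); k2 = f(t_n + h/2, p_n + (h/2)·k1); p_{n+1} = p_n + h·k2.
t=1.000000, p=-1.300000:
  k1 = f(1.000000, -1.300000) = 1.064462
  k2 = f(1.045000, -1.252099) = 1.021344
  p ← -1.300000 + 0.09·1.021344 = -1.208079
p(1.09) ≈ -1.2081

-1.2081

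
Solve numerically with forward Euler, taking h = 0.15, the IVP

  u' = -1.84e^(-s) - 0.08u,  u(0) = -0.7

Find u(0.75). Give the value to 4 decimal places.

-1.6760

Euler: u_{n+1} = u_n + h·f(s_n, u_n).
s=0.000000, u=-0.700000: f=-1.784000 → u ← -0.700000 + 0.15·(-1.784000) = -0.967600
s=0.150000, u=-0.967600: f=-1.506295 → u ← -0.967600 + 0.15·(-1.506295) = -1.193544
s=0.300000, u=-1.193544: f=-1.267622 → u ← -1.193544 + 0.15·(-1.267622) = -1.383687
s=0.450000, u=-1.383687: f=-1.062541 → u ← -1.383687 + 0.15·(-1.062541) = -1.543069
s=0.600000, u=-1.543069: f=-0.886368 → u ← -1.543069 + 0.15·(-0.886368) = -1.676024
u(0.75) ≈ -1.6760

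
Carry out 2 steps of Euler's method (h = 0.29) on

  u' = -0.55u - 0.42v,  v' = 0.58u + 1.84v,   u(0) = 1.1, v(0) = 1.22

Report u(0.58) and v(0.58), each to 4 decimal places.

0.4018, 3.2836

Euler on (u,v): u_{n+1} = u_n + h·u', v_{n+1} = v_n + h·v'.
0.000000: (1.100000, 1.220000); f=(-1.117400, 2.882800) → (0.775954, 2.056012)
0.290000: (0.775954, 2.056012); f=(-1.290300, 4.233115) → (0.401767, 3.283615)
(u(0.58), v(0.58)) ≈ (0.4018, 3.2836)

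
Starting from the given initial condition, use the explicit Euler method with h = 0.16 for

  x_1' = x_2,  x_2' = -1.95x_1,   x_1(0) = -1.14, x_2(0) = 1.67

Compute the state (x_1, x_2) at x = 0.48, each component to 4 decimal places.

Euler on (x_1,x_2): x_1_{n+1} = x_1_n + h·x_1', x_2_{n+1} = x_2_n + h·x_2'.
0.000000: (-1.140000, 1.670000); f=(1.670000, 2.223000) → (-0.872800, 2.025680)
0.160000: (-0.872800, 2.025680); f=(2.025680, 1.701960) → (-0.548691, 2.297994)
0.320000: (-0.548691, 2.297994); f=(2.297994, 1.069948) → (-0.181012, 2.469185)
(x_1(0.48), x_2(0.48)) ≈ (-0.1810, 2.4692)

-0.1810, 2.4692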